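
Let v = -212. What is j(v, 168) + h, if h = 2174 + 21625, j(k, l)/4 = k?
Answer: 22951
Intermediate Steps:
j(k, l) = 4*k
h = 23799
j(v, 168) + h = 4*(-212) + 23799 = -848 + 23799 = 22951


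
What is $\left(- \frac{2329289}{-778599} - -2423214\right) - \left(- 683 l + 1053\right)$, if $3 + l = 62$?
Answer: $\frac{1917269665631}{778599} \approx 2.4625 \cdot 10^{6}$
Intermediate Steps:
$l = 59$ ($l = -3 + 62 = 59$)
$\left(- \frac{2329289}{-778599} - -2423214\right) - \left(- 683 l + 1053\right) = \left(- \frac{2329289}{-778599} - -2423214\right) - \left(\left(-683\right) 59 + 1053\right) = \left(\left(-2329289\right) \left(- \frac{1}{778599}\right) + 2423214\right) - \left(-40297 + 1053\right) = \left(\frac{2329289}{778599} + 2423214\right) - -39244 = \frac{1886714326475}{778599} + 39244 = \frac{1917269665631}{778599}$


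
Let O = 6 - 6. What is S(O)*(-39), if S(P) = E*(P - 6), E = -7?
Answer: -1638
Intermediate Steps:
O = 0
S(P) = 42 - 7*P (S(P) = -7*(P - 6) = -7*(-6 + P) = 42 - 7*P)
S(O)*(-39) = (42 - 7*0)*(-39) = (42 + 0)*(-39) = 42*(-39) = -1638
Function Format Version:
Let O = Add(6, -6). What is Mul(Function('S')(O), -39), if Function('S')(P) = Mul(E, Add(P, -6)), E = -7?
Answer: -1638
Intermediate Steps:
O = 0
Function('S')(P) = Add(42, Mul(-7, P)) (Function('S')(P) = Mul(-7, Add(P, -6)) = Mul(-7, Add(-6, P)) = Add(42, Mul(-7, P)))
Mul(Function('S')(O), -39) = Mul(Add(42, Mul(-7, 0)), -39) = Mul(Add(42, 0), -39) = Mul(42, -39) = -1638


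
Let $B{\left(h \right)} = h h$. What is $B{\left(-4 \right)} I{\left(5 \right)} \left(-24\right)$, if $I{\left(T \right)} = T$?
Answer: $-1920$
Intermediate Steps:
$B{\left(h \right)} = h^{2}$
$B{\left(-4 \right)} I{\left(5 \right)} \left(-24\right) = \left(-4\right)^{2} \cdot 5 \left(-24\right) = 16 \cdot 5 \left(-24\right) = 80 \left(-24\right) = -1920$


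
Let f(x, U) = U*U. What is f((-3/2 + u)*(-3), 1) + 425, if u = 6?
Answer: 426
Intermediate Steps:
f(x, U) = U**2
f((-3/2 + u)*(-3), 1) + 425 = 1**2 + 425 = 1 + 425 = 426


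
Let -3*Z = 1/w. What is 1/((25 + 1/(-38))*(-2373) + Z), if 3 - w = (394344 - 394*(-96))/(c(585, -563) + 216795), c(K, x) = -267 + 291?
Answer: -2764994/163861517909 ≈ -1.6874e-5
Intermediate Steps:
c(K, x) = 24
w = 72763/72273 (w = 3 - (394344 - 394*(-96))/(24 + 216795) = 3 - (394344 + 37824)/216819 = 3 - 432168/216819 = 3 - 1*144056/72273 = 3 - 144056/72273 = 72763/72273 ≈ 1.0068)
Z = -24091/72763 (Z = -1/(3*72763/72273) = -⅓*72273/72763 = -24091/72763 ≈ -0.33109)
1/((25 + 1/(-38))*(-2373) + Z) = 1/((25 + 1/(-38))*(-2373) - 24091/72763) = 1/((25 - 1/38)*(-2373) - 24091/72763) = 1/((949/38)*(-2373) - 24091/72763) = 1/(-2251977/38 - 24091/72763) = 1/(-163861517909/2764994) = -2764994/163861517909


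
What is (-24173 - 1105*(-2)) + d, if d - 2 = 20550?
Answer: -1411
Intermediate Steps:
d = 20552 (d = 2 + 20550 = 20552)
(-24173 - 1105*(-2)) + d = (-24173 - 1105*(-2)) + 20552 = (-24173 + 2210) + 20552 = -21963 + 20552 = -1411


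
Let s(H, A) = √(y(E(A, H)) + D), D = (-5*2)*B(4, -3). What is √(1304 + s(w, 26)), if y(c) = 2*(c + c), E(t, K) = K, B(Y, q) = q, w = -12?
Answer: √(1304 + 3*I*√2) ≈ 36.111 + 0.0587*I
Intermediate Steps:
y(c) = 4*c (y(c) = 2*(2*c) = 4*c)
D = 30 (D = -5*2*(-3) = -10*(-3) = 30)
s(H, A) = √(30 + 4*H) (s(H, A) = √(4*H + 30) = √(30 + 4*H))
√(1304 + s(w, 26)) = √(1304 + √(30 + 4*(-12))) = √(1304 + √(30 - 48)) = √(1304 + √(-18)) = √(1304 + 3*I*√2)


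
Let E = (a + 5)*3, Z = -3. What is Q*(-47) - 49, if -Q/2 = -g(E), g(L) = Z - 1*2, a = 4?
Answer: 421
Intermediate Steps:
E = 27 (E = (4 + 5)*3 = 9*3 = 27)
g(L) = -5 (g(L) = -3 - 1*2 = -3 - 2 = -5)
Q = -10 (Q = -(-2)*(-5) = -2*5 = -10)
Q*(-47) - 49 = -10*(-47) - 49 = 470 - 49 = 421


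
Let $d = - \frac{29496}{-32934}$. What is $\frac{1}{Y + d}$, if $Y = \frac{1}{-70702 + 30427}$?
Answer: $\frac{221069475}{197986411} \approx 1.1166$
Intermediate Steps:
$Y = - \frac{1}{40275}$ ($Y = \frac{1}{-40275} = - \frac{1}{40275} \approx -2.4829 \cdot 10^{-5}$)
$d = \frac{4916}{5489}$ ($d = \left(-29496\right) \left(- \frac{1}{32934}\right) = \frac{4916}{5489} \approx 0.89561$)
$\frac{1}{Y + d} = \frac{1}{- \frac{1}{40275} + \frac{4916}{5489}} = \frac{1}{\frac{197986411}{221069475}} = \frac{221069475}{197986411}$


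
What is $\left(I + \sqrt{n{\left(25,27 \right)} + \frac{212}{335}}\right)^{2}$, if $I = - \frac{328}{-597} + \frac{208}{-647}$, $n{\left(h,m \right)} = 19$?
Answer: $\frac{983858790123737}{49980665052135} + \frac{35216 \sqrt{2203295}}{25879353} \approx 21.705$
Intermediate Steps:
$I = \frac{88040}{386259}$ ($I = \left(-328\right) \left(- \frac{1}{597}\right) + 208 \left(- \frac{1}{647}\right) = \frac{328}{597} - \frac{208}{647} = \frac{88040}{386259} \approx 0.22793$)
$\left(I + \sqrt{n{\left(25,27 \right)} + \frac{212}{335}}\right)^{2} = \left(\frac{88040}{386259} + \sqrt{19 + \frac{212}{335}}\right)^{2} = \left(\frac{88040}{386259} + \sqrt{\frac{6577}{335}}\right)^{2} = \left(\frac{88040}{386259} + \frac{\sqrt{2203295}}{335}\right)^{2}$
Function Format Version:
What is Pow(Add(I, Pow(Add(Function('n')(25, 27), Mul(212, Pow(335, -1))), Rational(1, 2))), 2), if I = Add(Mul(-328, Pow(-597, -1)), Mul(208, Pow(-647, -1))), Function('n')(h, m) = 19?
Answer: Add(Rational(983858790123737, 49980665052135), Mul(Rational(35216, 25879353), Pow(2203295, Rational(1, 2)))) ≈ 21.705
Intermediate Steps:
I = Rational(88040, 386259) (I = Add(Mul(-328, Rational(-1, 597)), Mul(208, Rational(-1, 647))) = Add(Rational(328, 597), Rational(-208, 647)) = Rational(88040, 386259) ≈ 0.22793)
Pow(Add(I, Pow(Add(Function('n')(25, 27), Mul(212, Pow(335, -1))), Rational(1, 2))), 2) = Pow(Add(Rational(88040, 386259), Pow(Add(19, Mul(212, Pow(335, -1))), Rational(1, 2))), 2) = Pow(Add(Rational(88040, 386259), Pow(Add(19, Mul(212, Rational(1, 335))), Rational(1, 2))), 2) = Pow(Add(Rational(88040, 386259), Pow(Add(19, Rational(212, 335)), Rational(1, 2))), 2) = Pow(Add(Rational(88040, 386259), Pow(Rational(6577, 335), Rational(1, 2))), 2) = Pow(Add(Rational(88040, 386259), Mul(Rational(1, 335), Pow(2203295, Rational(1, 2)))), 2)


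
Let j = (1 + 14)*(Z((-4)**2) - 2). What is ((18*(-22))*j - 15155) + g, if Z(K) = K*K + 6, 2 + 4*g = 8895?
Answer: -6229327/4 ≈ -1.5573e+6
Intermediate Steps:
g = 8893/4 (g = -1/2 + (1/4)*8895 = -1/2 + 8895/4 = 8893/4 ≈ 2223.3)
Z(K) = 6 + K**2 (Z(K) = K**2 + 6 = 6 + K**2)
j = 3900 (j = (1 + 14)*((6 + ((-4)**2)**2) - 2) = 15*((6 + 16**2) - 2) = 15*((6 + 256) - 2) = 15*(262 - 2) = 15*260 = 3900)
((18*(-22))*j - 15155) + g = ((18*(-22))*3900 - 15155) + 8893/4 = (-396*3900 - 15155) + 8893/4 = (-1544400 - 15155) + 8893/4 = -1559555 + 8893/4 = -6229327/4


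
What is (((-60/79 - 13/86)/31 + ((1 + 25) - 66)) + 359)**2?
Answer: 4513109270543041/44358256996 ≈ 1.0174e+5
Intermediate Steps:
(((-60/79 - 13/86)/31 + ((1 + 25) - 66)) + 359)**2 = (((-60*1/79 - 13*1/86)*(1/31) + (26 - 66)) + 359)**2 = (((-60/79 - 13/86)*(1/31) - 40) + 359)**2 = ((-6187/6794*1/31 - 40) + 359)**2 = ((-6187/210614 - 40) + 359)**2 = (-8430747/210614 + 359)**2 = (67179679/210614)**2 = 4513109270543041/44358256996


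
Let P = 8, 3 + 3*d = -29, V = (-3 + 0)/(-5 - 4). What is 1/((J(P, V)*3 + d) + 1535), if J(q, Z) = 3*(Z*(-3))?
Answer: 3/4546 ≈ 0.00065992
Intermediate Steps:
V = ⅓ (V = -3/(-9) = -3*(-⅑) = ⅓ ≈ 0.33333)
d = -32/3 (d = -1 + (⅓)*(-29) = -1 - 29/3 = -32/3 ≈ -10.667)
J(q, Z) = -9*Z (J(q, Z) = 3*(-3*Z) = -9*Z)
1/((J(P, V)*3 + d) + 1535) = 1/((-9*⅓*3 - 32/3) + 1535) = 1/((-3*3 - 32/3) + 1535) = 1/((-9 - 32/3) + 1535) = 1/(-59/3 + 1535) = 1/(4546/3) = 3/4546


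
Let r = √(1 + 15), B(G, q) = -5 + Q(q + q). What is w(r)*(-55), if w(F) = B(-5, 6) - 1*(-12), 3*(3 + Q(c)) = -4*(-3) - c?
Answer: -220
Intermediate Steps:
Q(c) = 1 - c/3 (Q(c) = -3 + (-4*(-3) - c)/3 = -3 + (12 - c)/3 = -3 + (4 - c/3) = 1 - c/3)
B(G, q) = -4 - 2*q/3 (B(G, q) = -5 + (1 - (q + q)/3) = -5 + (1 - 2*q/3) = -4 - 2*q/3)
r = 4 (r = √16 = 4)
w(F) = 4 (w(F) = (-4 - ⅔*6) - 1*(-12) = (-4 - 4) + 12 = -8 + 12 = 4)
w(r)*(-55) = 4*(-55) = -220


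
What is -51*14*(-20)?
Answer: 14280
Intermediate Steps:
-51*14*(-20) = -714*(-20) = 14280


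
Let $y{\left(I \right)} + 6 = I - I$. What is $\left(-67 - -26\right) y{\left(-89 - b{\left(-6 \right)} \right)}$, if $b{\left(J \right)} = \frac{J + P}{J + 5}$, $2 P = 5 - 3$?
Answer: $246$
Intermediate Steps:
$P = 1$ ($P = \frac{5 - 3}{2} = \frac{1}{2} \cdot 2 = 1$)
$b{\left(J \right)} = \frac{1 + J}{5 + J}$ ($b{\left(J \right)} = \frac{J + 1}{J + 5} = \frac{1 + J}{5 + J}$)
$y{\left(I \right)} = -6$ ($y{\left(I \right)} = -6 + \left(I - I\right) = -6 + 0 = -6$)
$\left(-67 - -26\right) y{\left(-89 - b{\left(-6 \right)} \right)} = \left(-67 - -26\right) \left(-6\right) = \left(-67 + 26\right) \left(-6\right) = \left(-41\right) \left(-6\right) = 246$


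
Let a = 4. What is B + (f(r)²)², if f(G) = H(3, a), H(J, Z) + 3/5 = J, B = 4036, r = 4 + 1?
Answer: 2543236/625 ≈ 4069.2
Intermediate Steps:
r = 5
H(J, Z) = -⅗ + J
f(G) = 12/5 (f(G) = -⅗ + 3 = 12/5)
B + (f(r)²)² = 4036 + ((12/5)²)² = 4036 + (144/25)² = 4036 + 20736/625 = 2543236/625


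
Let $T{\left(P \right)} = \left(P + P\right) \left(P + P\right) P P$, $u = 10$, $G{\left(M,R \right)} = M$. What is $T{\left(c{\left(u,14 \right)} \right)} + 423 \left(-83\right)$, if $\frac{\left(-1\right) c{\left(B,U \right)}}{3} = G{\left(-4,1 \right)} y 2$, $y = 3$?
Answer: $107460315$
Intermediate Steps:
$c{\left(B,U \right)} = 72$ ($c{\left(B,U \right)} = - 3 \left(-4\right) 3 \cdot 2 = - 3 \left(\left(-12\right) 2\right) = \left(-3\right) \left(-24\right) = 72$)
$T{\left(P \right)} = 4 P^{4}$ ($T{\left(P \right)} = 2 P 2 P P P = 4 P^{2} P P = 4 P^{3} P = 4 P^{4}$)
$T{\left(c{\left(u,14 \right)} \right)} + 423 \left(-83\right) = 4 \cdot 72^{4} + 423 \left(-83\right) = 4 \cdot 26873856 - 35109 = 107495424 - 35109 = 107460315$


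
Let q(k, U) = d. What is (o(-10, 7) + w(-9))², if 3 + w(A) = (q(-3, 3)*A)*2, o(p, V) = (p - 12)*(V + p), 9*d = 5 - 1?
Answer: 3025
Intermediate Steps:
d = 4/9 (d = (5 - 1)/9 = (⅑)*4 = 4/9 ≈ 0.44444)
o(p, V) = (-12 + p)*(V + p)
q(k, U) = 4/9
w(A) = -3 + 8*A/9 (w(A) = -3 + (4*A/9)*2 = -3 + 8*A/9)
(o(-10, 7) + w(-9))² = (((-10)² - 12*7 - 12*(-10) + 7*(-10)) + (-3 + (8/9)*(-9)))² = ((100 - 84 + 120 - 70) + (-3 - 8))² = (66 - 11)² = 55² = 3025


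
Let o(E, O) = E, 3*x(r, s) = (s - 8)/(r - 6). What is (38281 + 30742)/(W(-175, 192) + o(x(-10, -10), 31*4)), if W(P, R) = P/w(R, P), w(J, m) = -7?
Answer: 552184/203 ≈ 2720.1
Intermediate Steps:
x(r, s) = (-8 + s)/(3*(-6 + r)) (x(r, s) = ((s - 8)/(r - 6))/3 = ((-8 + s)/(-6 + r))/3 = (-8 + s)/(3*(-6 + r)))
W(P, R) = -P/7 (W(P, R) = P/(-7) = -P/7)
(38281 + 30742)/(W(-175, 192) + o(x(-10, -10), 31*4)) = (38281 + 30742)/(-⅐*(-175) + (-8 - 10)/(3*(-6 - 10))) = 69023/(25 + (⅓)*(-18)/(-16)) = 69023/(25 + (⅓)*(-1/16)*(-18)) = 69023/(25 + 3/8) = 69023/(203/8) = 69023*(8/203) = 552184/203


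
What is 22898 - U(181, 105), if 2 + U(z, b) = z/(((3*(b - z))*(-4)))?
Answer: 20884619/912 ≈ 22900.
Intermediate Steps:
U(z, b) = -2 + z/(-12*b + 12*z) (U(z, b) = -2 + z/(((3*(b - z))*(-4))) = -2 + z/(((-3*z + 3*b)*(-4))) = -2 + z/(-12*b + 12*z))
22898 - U(181, 105) = 22898 - (-2*105 + (23/12)*181)/(105 - 1*181) = 22898 - (-210 + 4163/12)/(105 - 181) = 22898 - 1643/((-76)*12) = 22898 - (-1)*1643/(76*12) = 22898 - 1*(-1643/912) = 22898 + 1643/912 = 20884619/912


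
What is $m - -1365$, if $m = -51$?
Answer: $1314$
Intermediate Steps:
$m - -1365 = -51 - -1365 = -51 + 1365 = 1314$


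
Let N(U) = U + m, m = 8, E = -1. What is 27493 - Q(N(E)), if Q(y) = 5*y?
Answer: 27458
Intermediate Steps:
N(U) = 8 + U (N(U) = U + 8 = 8 + U)
27493 - Q(N(E)) = 27493 - 5*(8 - 1) = 27493 - 5*7 = 27493 - 1*35 = 27493 - 35 = 27458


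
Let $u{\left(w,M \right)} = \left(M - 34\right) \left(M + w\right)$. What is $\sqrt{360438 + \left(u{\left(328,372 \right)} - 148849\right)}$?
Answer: $\sqrt{448189} \approx 669.47$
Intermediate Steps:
$u{\left(w,M \right)} = \left(-34 + M\right) \left(M + w\right)$
$\sqrt{360438 + \left(u{\left(328,372 \right)} - 148849\right)} = \sqrt{360438 + \left(\left(372^{2} - 12648 - 11152 + 372 \cdot 328\right) - 148849\right)} = \sqrt{360438 + \left(\left(138384 - 12648 - 11152 + 122016\right) - 148849\right)} = \sqrt{360438 + \left(236600 - 148849\right)} = \sqrt{360438 + 87751} = \sqrt{448189}$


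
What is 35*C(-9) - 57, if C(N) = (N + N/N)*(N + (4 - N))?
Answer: -1177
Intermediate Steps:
C(N) = 4 + 4*N (C(N) = (N + 1)*4 = (1 + N)*4 = 4 + 4*N)
35*C(-9) - 57 = 35*(4 + 4*(-9)) - 57 = 35*(4 - 36) - 57 = 35*(-32) - 57 = -1120 - 57 = -1177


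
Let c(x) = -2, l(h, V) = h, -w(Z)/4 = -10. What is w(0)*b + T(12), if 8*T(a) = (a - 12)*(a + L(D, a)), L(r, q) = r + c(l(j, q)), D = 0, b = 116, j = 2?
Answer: 4640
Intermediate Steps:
w(Z) = 40 (w(Z) = -4*(-10) = 40)
L(r, q) = -2 + r (L(r, q) = r - 2 = -2 + r)
T(a) = (-12 + a)*(-2 + a)/8 (T(a) = ((a - 12)*(a + (-2 + 0)))/8 = ((-12 + a)*(a - 2))/8 = ((-12 + a)*(-2 + a))/8 = (-12 + a)*(-2 + a)/8)
w(0)*b + T(12) = 40*116 + (3 - 7/4*12 + (⅛)*12²) = 4640 + (3 - 21 + (⅛)*144) = 4640 + (3 - 21 + 18) = 4640 + 0 = 4640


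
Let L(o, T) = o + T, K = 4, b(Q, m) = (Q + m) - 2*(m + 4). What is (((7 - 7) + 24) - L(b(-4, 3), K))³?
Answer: 42875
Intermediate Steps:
b(Q, m) = -8 + Q - m (b(Q, m) = (Q + m) - 2*(4 + m) = (Q + m) + (-8 - 2*m) = -8 + Q - m)
L(o, T) = T + o
(((7 - 7) + 24) - L(b(-4, 3), K))³ = (((7 - 7) + 24) - (4 + (-8 - 4 - 1*3)))³ = ((0 + 24) - (4 + (-8 - 4 - 3)))³ = (24 - (4 - 15))³ = (24 - 1*(-11))³ = (24 + 11)³ = 35³ = 42875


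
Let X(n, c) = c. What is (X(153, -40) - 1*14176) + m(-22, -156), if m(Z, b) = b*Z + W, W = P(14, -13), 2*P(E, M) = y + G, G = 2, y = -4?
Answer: -10785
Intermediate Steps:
P(E, M) = -1 (P(E, M) = (-4 + 2)/2 = (½)*(-2) = -1)
W = -1
m(Z, b) = -1 + Z*b (m(Z, b) = b*Z - 1 = Z*b - 1 = -1 + Z*b)
(X(153, -40) - 1*14176) + m(-22, -156) = (-40 - 1*14176) + (-1 - 22*(-156)) = (-40 - 14176) + (-1 + 3432) = -14216 + 3431 = -10785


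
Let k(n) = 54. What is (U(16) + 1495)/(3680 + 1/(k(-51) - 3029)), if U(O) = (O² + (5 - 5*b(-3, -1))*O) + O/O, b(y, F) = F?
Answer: 5688200/10947999 ≈ 0.51957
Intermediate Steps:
U(O) = 1 + O² + 10*O (U(O) = (O² + (5 - 5*(-1))*O) + O/O = (O² + (5 + 5)*O) + 1 = (O² + 10*O) + 1 = 1 + O² + 10*O)
(U(16) + 1495)/(3680 + 1/(k(-51) - 3029)) = ((1 + 16² + 10*16) + 1495)/(3680 + 1/(54 - 3029)) = ((1 + 256 + 160) + 1495)/(3680 + 1/(-2975)) = (417 + 1495)/(3680 - 1/2975) = 1912/(10947999/2975) = 1912*(2975/10947999) = 5688200/10947999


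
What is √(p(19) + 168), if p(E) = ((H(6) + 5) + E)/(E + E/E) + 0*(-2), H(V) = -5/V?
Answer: √608970/60 ≈ 13.006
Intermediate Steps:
p(E) = (25/6 + E)/(1 + E) (p(E) = ((-5/6 + 5) + E)/(E + E/E) + 0*(-2) = ((-5*⅙ + 5) + E)/(E + 1) + 0 = ((-⅚ + 5) + E)/(1 + E) + 0 = (25/6 + E)/(1 + E) + 0 = (25/6 + E)/(1 + E))
√(p(19) + 168) = √((25/6 + 19)/(1 + 19) + 168) = √((139/6)/20 + 168) = √((1/20)*(139/6) + 168) = √(139/120 + 168) = √(20299/120) = √608970/60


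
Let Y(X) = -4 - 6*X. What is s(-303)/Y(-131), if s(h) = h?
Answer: -303/782 ≈ -0.38747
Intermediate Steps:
s(-303)/Y(-131) = -303/(-4 - 6*(-131)) = -303/(-4 + 786) = -303/782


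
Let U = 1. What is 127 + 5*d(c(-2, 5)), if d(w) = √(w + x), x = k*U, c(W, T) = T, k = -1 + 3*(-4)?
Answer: 127 + 10*I*√2 ≈ 127.0 + 14.142*I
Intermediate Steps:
k = -13 (k = -1 - 12 = -13)
x = -13 (x = -13*1 = -13)
d(w) = √(-13 + w) (d(w) = √(w - 13) = √(-13 + w))
127 + 5*d(c(-2, 5)) = 127 + 5*√(-13 + 5) = 127 + 5*√(-8) = 127 + 5*(2*I*√2) = 127 + 10*I*√2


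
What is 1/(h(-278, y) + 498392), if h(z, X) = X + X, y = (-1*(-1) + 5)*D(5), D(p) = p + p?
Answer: 1/498512 ≈ 2.0060e-6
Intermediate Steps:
D(p) = 2*p
y = 60 (y = (-1*(-1) + 5)*(2*5) = (1 + 5)*10 = 6*10 = 60)
h(z, X) = 2*X
1/(h(-278, y) + 498392) = 1/(2*60 + 498392) = 1/(120 + 498392) = 1/498512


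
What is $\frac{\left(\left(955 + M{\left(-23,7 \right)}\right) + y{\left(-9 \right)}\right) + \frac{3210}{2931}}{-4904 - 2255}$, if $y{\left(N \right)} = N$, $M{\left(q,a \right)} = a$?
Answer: $- \frac{932151}{6994343} \approx -0.13327$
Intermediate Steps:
$\frac{\left(\left(955 + M{\left(-23,7 \right)}\right) + y{\left(-9 \right)}\right) + \frac{3210}{2931}}{-4904 - 2255} = \frac{\left(\left(955 + 7\right) - 9\right) + \frac{3210}{2931}}{-4904 - 2255} = \frac{\left(962 - 9\right) + 3210 \cdot \frac{1}{2931}}{-7159} = \left(953 + \frac{1070}{977}\right) \left(- \frac{1}{7159}\right) = \frac{932151}{977} \left(- \frac{1}{7159}\right) = - \frac{932151}{6994343}$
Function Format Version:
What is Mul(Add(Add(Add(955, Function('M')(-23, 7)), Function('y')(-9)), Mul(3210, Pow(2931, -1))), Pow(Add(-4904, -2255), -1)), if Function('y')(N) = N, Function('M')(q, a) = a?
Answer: Rational(-932151, 6994343) ≈ -0.13327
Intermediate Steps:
Mul(Add(Add(Add(955, Function('M')(-23, 7)), Function('y')(-9)), Mul(3210, Pow(2931, -1))), Pow(Add(-4904, -2255), -1)) = Mul(Add(Add(Add(955, 7), -9), Mul(3210, Pow(2931, -1))), Pow(Add(-4904, -2255), -1)) = Mul(Add(Add(962, -9), Mul(3210, Rational(1, 2931))), Pow(-7159, -1)) = Mul(Add(953, Rational(1070, 977)), Rational(-1, 7159)) = Mul(Rational(932151, 977), Rational(-1, 7159)) = Rational(-932151, 6994343)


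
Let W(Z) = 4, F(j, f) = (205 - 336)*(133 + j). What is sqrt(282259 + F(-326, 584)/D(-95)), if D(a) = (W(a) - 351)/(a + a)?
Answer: sqrt(35653432121)/347 ≈ 544.15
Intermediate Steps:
F(j, f) = -17423 - 131*j (F(j, f) = -131*(133 + j) = -17423 - 131*j)
D(a) = -347/(2*a) (D(a) = (4 - 351)/(a + a) = -347*1/(2*a) = -347/(2*a))
sqrt(282259 + F(-326, 584)/D(-95)) = sqrt(282259 + (-17423 - 131*(-326))/((-347/2/(-95)))) = sqrt(282259 + (-17423 + 42706)/((-347/2*(-1/95)))) = sqrt(282259 + 25283/(347/190)) = sqrt(282259 + 25283*(190/347)) = sqrt(282259 + 4803770/347) = sqrt(102747643/347) = sqrt(35653432121)/347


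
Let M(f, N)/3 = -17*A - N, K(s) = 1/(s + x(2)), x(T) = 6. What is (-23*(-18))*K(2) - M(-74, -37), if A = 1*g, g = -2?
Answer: -645/4 ≈ -161.25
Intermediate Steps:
K(s) = 1/(6 + s) (K(s) = 1/(s + 6) = 1/(6 + s))
A = -2 (A = 1*(-2) = -2)
M(f, N) = 102 - 3*N (M(f, N) = 3*(-17*(-2) - N) = 3*(34 - N) = 102 - 3*N)
(-23*(-18))*K(2) - M(-74, -37) = (-23*(-18))/(6 + 2) - (102 - 3*(-37)) = 414/8 - (102 + 111) = 414*(1/8) - 1*213 = 207/4 - 213 = -645/4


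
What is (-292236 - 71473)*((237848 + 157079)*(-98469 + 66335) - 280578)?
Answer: 4615781744088364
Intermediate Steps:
(-292236 - 71473)*((237848 + 157079)*(-98469 + 66335) - 280578) = -363709*(394927*(-32134) - 280578) = -363709*(-12690584218 - 280578) = -363709*(-12690864796) = 4615781744088364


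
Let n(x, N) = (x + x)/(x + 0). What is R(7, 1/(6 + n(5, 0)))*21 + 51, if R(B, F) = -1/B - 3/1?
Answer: -15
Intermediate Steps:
n(x, N) = 2 (n(x, N) = (2*x)/x = 2)
R(B, F) = -3 - 1/B (R(B, F) = -1/B - 3*1 = -1/B - 3 = -3 - 1/B)
R(7, 1/(6 + n(5, 0)))*21 + 51 = (-3 - 1/7)*21 + 51 = -22/7*21 + 51 = -66 + 51 = -15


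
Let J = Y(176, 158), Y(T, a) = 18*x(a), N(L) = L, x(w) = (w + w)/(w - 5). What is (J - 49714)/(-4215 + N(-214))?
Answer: 844506/75293 ≈ 11.216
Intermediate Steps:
x(w) = 2*w/(-5 + w) (x(w) = (2*w)/(-5 + w) = 2*w/(-5 + w))
Y(T, a) = 36*a/(-5 + a) (Y(T, a) = 18*(2*a/(-5 + a)) = 36*a/(-5 + a))
J = 632/17 (J = 36*158/(-5 + 158) = 36*158/153 = 36*158*(1/153) = 632/17 ≈ 37.176)
(J - 49714)/(-4215 + N(-214)) = (632/17 - 49714)/(-4215 - 214) = -844506/17/(-4429) = -844506/17*(-1/4429) = 844506/75293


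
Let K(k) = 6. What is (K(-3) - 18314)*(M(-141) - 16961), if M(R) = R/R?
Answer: 310503680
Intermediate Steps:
M(R) = 1
(K(-3) - 18314)*(M(-141) - 16961) = (6 - 18314)*(1 - 16961) = -18308*(-16960) = 310503680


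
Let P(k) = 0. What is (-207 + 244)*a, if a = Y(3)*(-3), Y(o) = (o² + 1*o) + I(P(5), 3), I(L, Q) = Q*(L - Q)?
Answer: -333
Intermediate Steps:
Y(o) = -9 + o + o² (Y(o) = (o² + 1*o) + 3*(0 - 1*3) = (o² + o) + 3*(0 - 3) = (o + o²) + 3*(-3) = (o + o²) - 9 = -9 + o + o²)
a = -9 (a = (-9 + 3 + 3²)*(-3) = (-9 + 3 + 9)*(-3) = 3*(-3) = -9)
(-207 + 244)*a = (-207 + 244)*(-9) = 37*(-9) = -333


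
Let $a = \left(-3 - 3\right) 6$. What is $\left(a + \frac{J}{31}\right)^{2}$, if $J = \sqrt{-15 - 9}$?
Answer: $\frac{1245432}{961} - \frac{144 i \sqrt{6}}{31} \approx 1296.0 - 11.378 i$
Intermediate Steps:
$J = 2 i \sqrt{6}$ ($J = \sqrt{-24} = 2 i \sqrt{6} \approx 4.899 i$)
$a = -36$ ($a = \left(-6\right) 6 = -36$)
$\left(a + \frac{J}{31}\right)^{2} = \left(-36 + \frac{2 i \sqrt{6}}{31}\right)^{2}$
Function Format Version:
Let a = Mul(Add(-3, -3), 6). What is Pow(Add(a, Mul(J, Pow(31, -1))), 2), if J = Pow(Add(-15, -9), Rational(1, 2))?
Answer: Add(Rational(1245432, 961), Mul(Rational(-144, 31), I, Pow(6, Rational(1, 2)))) ≈ Add(1296.0, Mul(-11.378, I))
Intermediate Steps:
J = Mul(2, I, Pow(6, Rational(1, 2))) (J = Pow(-24, Rational(1, 2)) = Mul(2, I, Pow(6, Rational(1, 2))) ≈ Mul(4.8990, I))
a = -36 (a = Mul(-6, 6) = -36)
Pow(Add(a, Mul(J, Pow(31, -1))), 2) = Pow(Add(-36, Mul(Mul(2, I, Pow(6, Rational(1, 2))), Pow(31, -1))), 2) = Pow(Add(-36, Mul(Mul(2, I, Pow(6, Rational(1, 2))), Rational(1, 31))), 2) = Pow(Add(-36, Mul(Rational(2, 31), I, Pow(6, Rational(1, 2)))), 2)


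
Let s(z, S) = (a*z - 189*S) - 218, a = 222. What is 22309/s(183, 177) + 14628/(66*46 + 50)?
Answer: 85291657/10731565 ≈ 7.9477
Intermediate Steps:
s(z, S) = -218 - 189*S + 222*z (s(z, S) = (222*z - 189*S) - 218 = (-189*S + 222*z) - 218 = -218 - 189*S + 222*z)
22309/s(183, 177) + 14628/(66*46 + 50) = 22309/(-218 - 189*177 + 222*183) + 14628/(66*46 + 50) = 22309/(-218 - 33453 + 40626) + 14628/(3036 + 50) = 22309/6955 + 14628/3086 = 22309*(1/6955) + 14628*(1/3086) = 22309/6955 + 7314/1543 = 85291657/10731565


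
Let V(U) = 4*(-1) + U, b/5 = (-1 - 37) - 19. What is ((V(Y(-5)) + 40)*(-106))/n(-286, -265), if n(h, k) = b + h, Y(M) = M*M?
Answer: 6466/571 ≈ 11.324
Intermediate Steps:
Y(M) = M²
b = -285 (b = 5*((-1 - 37) - 19) = 5*(-38 - 19) = 5*(-57) = -285)
V(U) = -4 + U
n(h, k) = -285 + h
((V(Y(-5)) + 40)*(-106))/n(-286, -265) = (((-4 + (-5)²) + 40)*(-106))/(-285 - 286) = (((-4 + 25) + 40)*(-106))/(-571) = ((21 + 40)*(-106))*(-1/571) = (61*(-106))*(-1/571) = -6466*(-1/571) = 6466/571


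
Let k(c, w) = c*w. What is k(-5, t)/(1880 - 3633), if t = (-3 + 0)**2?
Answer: 45/1753 ≈ 0.025670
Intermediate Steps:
t = 9 (t = (-3)**2 = 9)
k(-5, t)/(1880 - 3633) = (-5*9)/(1880 - 3633) = -45/(-1753) = -1/1753*(-45) = 45/1753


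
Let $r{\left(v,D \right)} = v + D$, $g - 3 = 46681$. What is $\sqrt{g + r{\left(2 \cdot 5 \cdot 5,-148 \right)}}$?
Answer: $\sqrt{46586} \approx 215.84$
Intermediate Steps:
$g = 46684$ ($g = 3 + 46681 = 46684$)
$r{\left(v,D \right)} = D + v$
$\sqrt{g + r{\left(2 \cdot 5 \cdot 5,-148 \right)}} = \sqrt{46684 - \left(148 - 2 \cdot 5 \cdot 5\right)} = \sqrt{46684 + \left(-148 + 10 \cdot 5\right)} = \sqrt{46684 + \left(-148 + 50\right)} = \sqrt{46684 - 98} = \sqrt{46586}$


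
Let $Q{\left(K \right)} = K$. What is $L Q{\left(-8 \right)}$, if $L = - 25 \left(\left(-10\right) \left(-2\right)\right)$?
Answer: $4000$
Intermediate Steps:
$L = -500$ ($L = \left(-25\right) 20 = -500$)
$L Q{\left(-8 \right)} = \left(-500\right) \left(-8\right) = 4000$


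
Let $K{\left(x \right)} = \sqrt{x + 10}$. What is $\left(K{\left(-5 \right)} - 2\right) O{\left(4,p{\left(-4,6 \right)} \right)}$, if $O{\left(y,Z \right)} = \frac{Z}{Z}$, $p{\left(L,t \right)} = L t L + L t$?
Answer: $-2 + \sqrt{5} \approx 0.23607$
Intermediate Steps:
$p{\left(L,t \right)} = L t + t L^{2}$ ($p{\left(L,t \right)} = t L^{2} + L t = L t + t L^{2}$)
$O{\left(y,Z \right)} = 1$
$K{\left(x \right)} = \sqrt{10 + x}$
$\left(K{\left(-5 \right)} - 2\right) O{\left(4,p{\left(-4,6 \right)} \right)} = \left(\sqrt{10 - 5} - 2\right) 1 = \left(\sqrt{5} - 2\right) 1 = \left(-2 + \sqrt{5}\right) 1 = -2 + \sqrt{5}$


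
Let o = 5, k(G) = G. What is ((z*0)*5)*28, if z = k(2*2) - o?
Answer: 0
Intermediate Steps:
z = -1 (z = 2*2 - 1*5 = 4 - 5 = -1)
((z*0)*5)*28 = (-1*0*5)*28 = (0*5)*28 = 0*28 = 0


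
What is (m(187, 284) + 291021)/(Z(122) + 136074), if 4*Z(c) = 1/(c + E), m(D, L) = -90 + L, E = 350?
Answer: 549813920/256907713 ≈ 2.1401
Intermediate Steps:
Z(c) = 1/(4*(350 + c)) (Z(c) = 1/(4*(c + 350)) = 1/(4*(350 + c)))
(m(187, 284) + 291021)/(Z(122) + 136074) = ((-90 + 284) + 291021)/(1/(4*(350 + 122)) + 136074) = (194 + 291021)/((1/4)/472 + 136074) = 291215/((1/4)*(1/472) + 136074) = 291215/(1/1888 + 136074) = 291215/(256907713/1888) = 291215*(1888/256907713) = 549813920/256907713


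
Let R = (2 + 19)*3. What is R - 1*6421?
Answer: -6358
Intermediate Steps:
R = 63 (R = 21*3 = 63)
R - 1*6421 = 63 - 1*6421 = 63 - 6421 = -6358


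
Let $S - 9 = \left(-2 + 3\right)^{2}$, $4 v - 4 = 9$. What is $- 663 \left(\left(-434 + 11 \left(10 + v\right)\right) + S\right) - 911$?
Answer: $\frac{734275}{4} \approx 1.8357 \cdot 10^{5}$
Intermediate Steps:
$v = \frac{13}{4}$ ($v = 1 + \frac{1}{4} \cdot 9 = 1 + \frac{9}{4} = \frac{13}{4} \approx 3.25$)
$S = 10$ ($S = 9 + \left(-2 + 3\right)^{2} = 9 + 1^{2} = 9 + 1 = 10$)
$- 663 \left(\left(-434 + 11 \left(10 + v\right)\right) + S\right) - 911 = - 663 \left(\left(-434 + 11 \left(10 + \frac{13}{4}\right)\right) + 10\right) - 911 = - 663 \left(\left(-434 + 11 \cdot \frac{53}{4}\right) + 10\right) - 911 = - 663 \left(\left(-434 + \frac{583}{4}\right) + 10\right) - 911 = - 663 \left(- \frac{1153}{4} + 10\right) - 911 = \left(-663\right) \left(- \frac{1113}{4}\right) - 911 = \frac{737919}{4} - 911 = \frac{734275}{4}$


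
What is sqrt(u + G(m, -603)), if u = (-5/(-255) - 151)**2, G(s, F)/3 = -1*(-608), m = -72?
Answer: 4*sqrt(4002139)/51 ≈ 156.90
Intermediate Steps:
G(s, F) = 1824 (G(s, F) = 3*(-1*(-608)) = 3*608 = 1824)
u = 59290000/2601 (u = (-5*(-1/255) - 151)**2 = (1/51 - 151)**2 = (-7700/51)**2 = 59290000/2601 ≈ 22795.)
sqrt(u + G(m, -603)) = sqrt(59290000/2601 + 1824) = sqrt(64034224/2601) = 4*sqrt(4002139)/51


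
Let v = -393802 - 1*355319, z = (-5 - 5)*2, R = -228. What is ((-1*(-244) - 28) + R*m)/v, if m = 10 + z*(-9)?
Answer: 14368/249707 ≈ 0.057539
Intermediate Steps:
z = -20 (z = -10*2 = -20)
v = -749121 (v = -393802 - 355319 = -749121)
m = 190 (m = 10 - 20*(-9) = 10 + 180 = 190)
((-1*(-244) - 28) + R*m)/v = ((-1*(-244) - 28) - 228*190)/(-749121) = ((244 - 28) - 43320)*(-1/749121) = (216 - 43320)*(-1/749121) = -43104*(-1/749121) = 14368/249707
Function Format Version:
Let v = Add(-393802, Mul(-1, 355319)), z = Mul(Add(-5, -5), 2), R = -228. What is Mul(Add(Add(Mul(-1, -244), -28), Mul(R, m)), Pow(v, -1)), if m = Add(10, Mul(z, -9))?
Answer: Rational(14368, 249707) ≈ 0.057539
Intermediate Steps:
z = -20 (z = Mul(-10, 2) = -20)
v = -749121 (v = Add(-393802, -355319) = -749121)
m = 190 (m = Add(10, Mul(-20, -9)) = Add(10, 180) = 190)
Mul(Add(Add(Mul(-1, -244), -28), Mul(R, m)), Pow(v, -1)) = Mul(Add(Add(Mul(-1, -244), -28), Mul(-228, 190)), Pow(-749121, -1)) = Mul(Add(Add(244, -28), -43320), Rational(-1, 749121)) = Mul(Add(216, -43320), Rational(-1, 749121)) = Mul(-43104, Rational(-1, 749121)) = Rational(14368, 249707)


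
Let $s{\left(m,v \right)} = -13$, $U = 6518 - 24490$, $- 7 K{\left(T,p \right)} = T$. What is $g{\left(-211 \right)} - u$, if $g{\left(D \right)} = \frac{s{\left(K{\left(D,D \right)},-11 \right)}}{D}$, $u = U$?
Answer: $\frac{3792105}{211} \approx 17972.0$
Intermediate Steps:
$K{\left(T,p \right)} = - \frac{T}{7}$
$U = -17972$ ($U = 6518 - 24490 = -17972$)
$u = -17972$
$g{\left(D \right)} = - \frac{13}{D}$
$g{\left(-211 \right)} - u = - \frac{13}{-211} - -17972 = \left(-13\right) \left(- \frac{1}{211}\right) + 17972 = \frac{13}{211} + 17972 = \frac{3792105}{211}$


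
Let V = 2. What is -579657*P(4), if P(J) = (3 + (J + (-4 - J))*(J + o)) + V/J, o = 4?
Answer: 33040449/2 ≈ 1.6520e+7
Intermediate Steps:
P(J) = -13 - 4*J + 2/J (P(J) = (3 + (J + (-4 - J))*(J + 4)) + 2/J = (3 - 4*(4 + J)) + 2/J = (3 + (-16 - 4*J)) + 2/J = (-13 - 4*J) + 2/J = -13 - 4*J + 2/J)
-579657*P(4) = -579657*(-13 - 4*4 + 2/4) = -579657*(-13 - 16 + 2*(1/4)) = -579657*(-13 - 16 + 1/2) = -579657*(-57/2) = 33040449/2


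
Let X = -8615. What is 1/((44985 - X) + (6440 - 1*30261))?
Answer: 1/29779 ≈ 3.3581e-5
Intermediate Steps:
1/((44985 - X) + (6440 - 1*30261)) = 1/((44985 - 1*(-8615)) + (6440 - 1*30261)) = 1/((44985 + 8615) + (6440 - 30261)) = 1/(53600 - 23821) = 1/29779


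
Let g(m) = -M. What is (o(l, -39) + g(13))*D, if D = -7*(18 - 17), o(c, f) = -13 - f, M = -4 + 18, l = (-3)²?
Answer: -84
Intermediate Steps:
l = 9
M = 14
g(m) = -14 (g(m) = -1*14 = -14)
D = -7 (D = -7*1 = -7)
(o(l, -39) + g(13))*D = ((-13 - 1*(-39)) - 14)*(-7) = ((-13 + 39) - 14)*(-7) = (26 - 14)*(-7) = 12*(-7) = -84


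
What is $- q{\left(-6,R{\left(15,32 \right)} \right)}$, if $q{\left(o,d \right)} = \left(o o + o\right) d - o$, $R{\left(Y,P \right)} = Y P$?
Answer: $-14406$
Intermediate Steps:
$R{\left(Y,P \right)} = P Y$
$q{\left(o,d \right)} = - o + d \left(o + o^{2}\right)$ ($q{\left(o,d \right)} = \left(o^{2} + o\right) d - o = \left(o + o^{2}\right) d - o = d \left(o + o^{2}\right) - o = - o + d \left(o + o^{2}\right)$)
$- q{\left(-6,R{\left(15,32 \right)} \right)} = - \left(-6\right) \left(-1 + 32 \cdot 15 + 32 \cdot 15 \left(-6\right)\right) = - \left(-6\right) \left(-1 + 480 + 480 \left(-6\right)\right) = - \left(-6\right) \left(-1 + 480 - 2880\right) = - \left(-6\right) \left(-2401\right) = \left(-1\right) 14406 = -14406$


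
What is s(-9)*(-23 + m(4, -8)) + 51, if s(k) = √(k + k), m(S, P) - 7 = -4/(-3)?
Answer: 51 - 44*I*√2 ≈ 51.0 - 62.225*I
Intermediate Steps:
m(S, P) = 25/3 (m(S, P) = 7 - 4/(-3) = 7 - 4*(-⅓) = 7 + 4/3 = 25/3)
s(k) = √2*√k (s(k) = √(2*k) = √2*√k)
s(-9)*(-23 + m(4, -8)) + 51 = (√2*√(-9))*(-23 + 25/3) + 51 = (√2*(3*I))*(-44/3) + 51 = (3*I*√2)*(-44/3) + 51 = -44*I*√2 + 51 = 51 - 44*I*√2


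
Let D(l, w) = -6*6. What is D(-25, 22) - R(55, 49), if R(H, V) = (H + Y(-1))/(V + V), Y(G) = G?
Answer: -1791/49 ≈ -36.551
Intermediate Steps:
D(l, w) = -36
R(H, V) = (-1 + H)/(2*V) (R(H, V) = (H - 1)/(V + V) = (-1 + H)/((2*V)) = (-1 + H)*(1/(2*V)) = (-1 + H)/(2*V))
D(-25, 22) - R(55, 49) = -36 - (-1 + 55)/(2*49) = -36 - 54/(2*49) = -36 - 1*27/49 = -36 - 27/49 = -1791/49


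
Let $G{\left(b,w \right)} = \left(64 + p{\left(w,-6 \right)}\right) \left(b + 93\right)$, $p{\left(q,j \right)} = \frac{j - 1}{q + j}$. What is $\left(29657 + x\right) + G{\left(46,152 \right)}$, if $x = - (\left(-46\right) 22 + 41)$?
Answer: $\frac{5769531}{146} \approx 39517.0$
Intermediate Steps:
$p{\left(q,j \right)} = \frac{-1 + j}{j + q}$
$x = 971$ ($x = - (-1012 + 41) = \left(-1\right) \left(-971\right) = 971$)
$G{\left(b,w \right)} = \left(64 - \frac{7}{-6 + w}\right) \left(93 + b\right)$ ($G{\left(b,w \right)} = \left(64 + \frac{-1 - 6}{-6 + w}\right) \left(b + 93\right) = \left(64 + \frac{1}{-6 + w} \left(-7\right)\right) \left(93 + b\right) = \left(64 - \frac{7}{-6 + w}\right) \left(93 + b\right)$)
$\left(29657 + x\right) + G{\left(46,152 \right)} = \left(29657 + 971\right) + \frac{-651 - 322 + 64 \left(-6 + 152\right) \left(93 + 46\right)}{-6 + 152} = 30628 + \frac{-651 - 322 + 64 \cdot 146 \cdot 139}{146} = 30628 + \frac{-651 - 322 + 1298816}{146} = 30628 + \frac{1}{146} \cdot 1297843 = 30628 + \frac{1297843}{146} = \frac{5769531}{146}$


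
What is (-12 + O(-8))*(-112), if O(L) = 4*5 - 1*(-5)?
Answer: -1456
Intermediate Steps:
O(L) = 25 (O(L) = 20 + 5 = 25)
(-12 + O(-8))*(-112) = (-12 + 25)*(-112) = 13*(-112) = -1456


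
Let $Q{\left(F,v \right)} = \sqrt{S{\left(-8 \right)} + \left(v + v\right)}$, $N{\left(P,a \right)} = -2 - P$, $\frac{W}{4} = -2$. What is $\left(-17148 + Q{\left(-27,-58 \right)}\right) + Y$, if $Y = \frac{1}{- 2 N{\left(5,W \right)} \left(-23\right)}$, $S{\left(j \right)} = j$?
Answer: $- \frac{5521657}{322} + 2 i \sqrt{31} \approx -17148.0 + 11.136 i$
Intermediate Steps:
$W = -8$ ($W = 4 \left(-2\right) = -8$)
$Q{\left(F,v \right)} = \sqrt{-8 + 2 v}$ ($Q{\left(F,v \right)} = \sqrt{-8 + \left(v + v\right)} = \sqrt{-8 + 2 v}$)
$Y = - \frac{1}{322}$ ($Y = \frac{1}{- 2 \left(-2 - 5\right) \left(-23\right)} = \frac{1}{\left(-2\right) \left(-7\right) \left(-23\right)} = \frac{1}{14 \left(-23\right)} = \frac{1}{-322} = - \frac{1}{322} \approx -0.0031056$)
$\left(-17148 + Q{\left(-27,-58 \right)}\right) + Y = \left(-17148 + \sqrt{-8 + 2 \left(-58\right)}\right) - \frac{1}{322} = \left(-17148 + \sqrt{-8 - 116}\right) - \frac{1}{322} = \left(-17148 + \sqrt{-124}\right) - \frac{1}{322} = \left(-17148 + 2 i \sqrt{31}\right) - \frac{1}{322} = - \frac{5521657}{322} + 2 i \sqrt{31}$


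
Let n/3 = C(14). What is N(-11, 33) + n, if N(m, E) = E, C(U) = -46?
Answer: -105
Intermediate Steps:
n = -138 (n = 3*(-46) = -138)
N(-11, 33) + n = 33 - 138 = -105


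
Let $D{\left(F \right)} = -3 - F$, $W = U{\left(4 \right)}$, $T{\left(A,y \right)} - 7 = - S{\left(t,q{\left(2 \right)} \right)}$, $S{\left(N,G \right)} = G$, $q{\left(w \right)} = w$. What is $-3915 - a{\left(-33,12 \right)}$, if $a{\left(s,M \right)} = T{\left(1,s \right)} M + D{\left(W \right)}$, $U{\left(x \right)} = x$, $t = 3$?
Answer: $-3968$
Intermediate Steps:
$T{\left(A,y \right)} = 5$ ($T{\left(A,y \right)} = 7 - 2 = 5$)
$W = 4$
$a{\left(s,M \right)} = -7 + 5 M$ ($a{\left(s,M \right)} = 5 M - 7 = -7 + 5 M$)
$-3915 - a{\left(-33,12 \right)} = -3915 - \left(-7 + 5 \cdot 12\right) = -3915 - \left(-7 + 60\right) = -3915 - 53 = -3968$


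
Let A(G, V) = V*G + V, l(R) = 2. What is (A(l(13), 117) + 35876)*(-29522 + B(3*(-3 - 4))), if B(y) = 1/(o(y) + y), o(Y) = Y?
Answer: -44918762975/42 ≈ -1.0695e+9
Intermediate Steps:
A(G, V) = V + G*V (A(G, V) = G*V + V = V + G*V)
B(y) = 1/(2*y) (B(y) = 1/(y + y) = 1/(2*y))
(A(l(13), 117) + 35876)*(-29522 + B(3*(-3 - 4))) = (117*(1 + 2) + 35876)*(-29522 + 1/(2*((3*(-3 - 4))))) = (117*3 + 35876)*(-29522 + 1/(2*((3*(-7))))) = (351 + 35876)*(-29522 + (1/2)/(-21)) = 36227*(-29522 + (1/2)*(-1/21)) = 36227*(-29522 - 1/42) = 36227*(-1239925/42) = -44918762975/42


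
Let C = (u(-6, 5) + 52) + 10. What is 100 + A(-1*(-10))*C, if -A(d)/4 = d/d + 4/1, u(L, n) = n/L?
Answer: -3370/3 ≈ -1123.3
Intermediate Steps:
C = 367/6 (C = (5/(-6) + 52) + 10 = (5*(-1/6) + 52) + 10 = (-5/6 + 52) + 10 = 307/6 + 10 = 367/6 ≈ 61.167)
A(d) = -20 (A(d) = -4*(d/d + 4/1) = -4*(1 + 4*1) = -4*(1 + 4) = -4*5 = -20)
100 + A(-1*(-10))*C = 100 - 20*367/6 = 100 - 3670/3 = -3370/3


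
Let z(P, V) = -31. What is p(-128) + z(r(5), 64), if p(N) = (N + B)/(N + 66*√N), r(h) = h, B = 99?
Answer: -138975/4484 + 957*I*√2/35872 ≈ -30.994 + 0.037729*I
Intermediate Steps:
p(N) = (99 + N)/(N + 66*√N) (p(N) = (N + 99)/(N + 66*√N) = (99 + N)/(N + 66*√N))
p(-128) + z(r(5), 64) = (99 - 128)/(-128 + 66*√(-128)) - 31 = -29/(-128 + 66*(8*I*√2)) - 31 = -29/(-128 + 528*I*√2) - 31 = -31 - 29/(-128 + 528*I*√2)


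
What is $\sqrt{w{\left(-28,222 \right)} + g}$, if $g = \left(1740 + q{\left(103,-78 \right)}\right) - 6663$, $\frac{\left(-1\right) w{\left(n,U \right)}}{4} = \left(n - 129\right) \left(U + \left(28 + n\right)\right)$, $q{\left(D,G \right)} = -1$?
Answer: $2 \sqrt{33623} \approx 366.73$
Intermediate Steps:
$w{\left(n,U \right)} = - 4 \left(-129 + n\right) \left(28 + U + n\right)$ ($w{\left(n,U \right)} = - 4 \left(n - 129\right) \left(U + \left(28 + n\right)\right) = - 4 \left(-129 + n\right) \left(28 + U + n\right)$)
$g = -4924$ ($g = \left(1740 - 1\right) - 6663 = 1739 - 6663 = -4924$)
$\sqrt{w{\left(-28,222 \right)} + g} = \sqrt{\left(14448 - 4 \left(-28\right)^{2} + 404 \left(-28\right) + 516 \cdot 222 - 888 \left(-28\right)\right) - 4924} = \sqrt{\left(14448 - 3136 - 11312 + 114552 + 24864\right) - 4924} = \sqrt{139416 - 4924} = \sqrt{134492} = 2 \sqrt{33623}$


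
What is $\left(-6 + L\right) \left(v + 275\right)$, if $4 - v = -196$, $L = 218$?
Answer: $100700$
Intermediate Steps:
$v = 200$ ($v = 4 - -196 = 4 + 196 = 200$)
$\left(-6 + L\right) \left(v + 275\right) = \left(-6 + 218\right) \left(200 + 275\right) = 212 \cdot 475 = 100700$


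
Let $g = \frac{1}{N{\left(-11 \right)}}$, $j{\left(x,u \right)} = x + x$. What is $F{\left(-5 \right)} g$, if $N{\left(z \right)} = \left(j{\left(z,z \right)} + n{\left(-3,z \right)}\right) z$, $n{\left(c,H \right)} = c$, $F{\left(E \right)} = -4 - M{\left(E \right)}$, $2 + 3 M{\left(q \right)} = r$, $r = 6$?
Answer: $- \frac{16}{825} \approx -0.019394$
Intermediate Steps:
$j{\left(x,u \right)} = 2 x$
$M{\left(q \right)} = \frac{4}{3}$ ($M{\left(q \right)} = - \frac{2}{3} + \frac{1}{3} \cdot 6 = - \frac{2}{3} + 2 = \frac{4}{3}$)
$F{\left(E \right)} = - \frac{16}{3}$ ($F{\left(E \right)} = -4 - \frac{4}{3} = - \frac{16}{3}$)
$N{\left(z \right)} = z \left(-3 + 2 z\right)$ ($N{\left(z \right)} = \left(2 z - 3\right) z = \left(-3 + 2 z\right) z = z \left(-3 + 2 z\right)$)
$g = \frac{1}{275}$ ($g = \frac{1}{\left(-11\right) \left(-3 + 2 \left(-11\right)\right)} = \frac{1}{\left(-11\right) \left(-3 - 22\right)} = \frac{1}{\left(-11\right) \left(-25\right)} = \frac{1}{275} \approx 0.0036364$)
$F{\left(-5 \right)} g = \left(- \frac{16}{3}\right) \frac{1}{275} = - \frac{16}{825}$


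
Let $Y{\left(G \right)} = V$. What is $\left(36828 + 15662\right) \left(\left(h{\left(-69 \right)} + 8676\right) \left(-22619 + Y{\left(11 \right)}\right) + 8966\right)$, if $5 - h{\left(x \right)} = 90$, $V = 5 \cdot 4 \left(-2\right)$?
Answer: $-10217414862470$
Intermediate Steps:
$V = -40$ ($V = 20 \left(-2\right) = -40$)
$Y{\left(G \right)} = -40$
$h{\left(x \right)} = -85$ ($h{\left(x \right)} = 5 - 90 = -85$)
$\left(36828 + 15662\right) \left(\left(h{\left(-69 \right)} + 8676\right) \left(-22619 + Y{\left(11 \right)}\right) + 8966\right) = \left(36828 + 15662\right) \left(\left(-85 + 8676\right) \left(-22619 - 40\right) + 8966\right) = 52490 \left(8591 \left(-22659\right) + 8966\right) = 52490 \left(-194663469 + 8966\right) = 52490 \left(-194654503\right) = -10217414862470$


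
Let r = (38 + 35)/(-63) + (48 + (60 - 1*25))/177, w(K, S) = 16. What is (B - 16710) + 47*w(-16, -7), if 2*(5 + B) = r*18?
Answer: -6595283/413 ≈ -15969.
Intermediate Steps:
r = -2564/3717 (r = 73*(-1/63) + (48 + (60 - 25))*(1/177) = -73/63 + (48 + 35)*(1/177) = -73/63 + 83*(1/177) = -73/63 + 83/177 = -2564/3717 ≈ -0.68980)
B = -4629/413 (B = -5 + (-2564/3717*18)/2 = -5 + (½)*(-5128/413) = -5 - 2564/413 = -4629/413 ≈ -11.208)
(B - 16710) + 47*w(-16, -7) = (-4629/413 - 16710) + 47*16 = -6905859/413 + 752 = -6595283/413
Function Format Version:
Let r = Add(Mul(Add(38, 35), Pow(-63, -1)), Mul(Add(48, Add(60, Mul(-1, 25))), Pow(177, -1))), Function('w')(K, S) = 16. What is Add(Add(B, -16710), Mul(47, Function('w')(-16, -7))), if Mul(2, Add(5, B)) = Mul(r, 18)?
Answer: Rational(-6595283, 413) ≈ -15969.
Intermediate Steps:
r = Rational(-2564, 3717) (r = Add(Mul(73, Rational(-1, 63)), Mul(Add(48, Add(60, -25)), Rational(1, 177))) = Add(Rational(-73, 63), Mul(Add(48, 35), Rational(1, 177))) = Add(Rational(-73, 63), Mul(83, Rational(1, 177))) = Add(Rational(-73, 63), Rational(83, 177)) = Rational(-2564, 3717) ≈ -0.68980)
B = Rational(-4629, 413) (B = Add(-5, Mul(Rational(1, 2), Mul(Rational(-2564, 3717), 18))) = Add(-5, Mul(Rational(1, 2), Rational(-5128, 413))) = Add(-5, Rational(-2564, 413)) = Rational(-4629, 413) ≈ -11.208)
Add(Add(B, -16710), Mul(47, Function('w')(-16, -7))) = Add(Add(Rational(-4629, 413), -16710), Mul(47, 16)) = Add(Rational(-6905859, 413), 752) = Rational(-6595283, 413)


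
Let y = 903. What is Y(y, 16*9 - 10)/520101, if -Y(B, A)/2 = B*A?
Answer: -80668/173367 ≈ -0.46530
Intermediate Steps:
Y(B, A) = -2*A*B (Y(B, A) = -2*B*A = -2*A*B)
Y(y, 16*9 - 10)/520101 = -2*(16*9 - 10)*903/520101 = -2*(144 - 10)*903*(1/520101) = -2*134*903*(1/520101) = -242004*1/520101 = -80668/173367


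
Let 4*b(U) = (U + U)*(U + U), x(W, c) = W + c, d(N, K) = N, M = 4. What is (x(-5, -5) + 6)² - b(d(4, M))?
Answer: 0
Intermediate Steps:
b(U) = U² (b(U) = ((U + U)*(U + U))/4 = ((2*U)*(2*U))/4 = (4*U²)/4 = U²)
(x(-5, -5) + 6)² - b(d(4, M)) = ((-5 - 5) + 6)² - 1*4² = (-10 + 6)² - 1*16 = (-4)² - 16 = 16 - 16 = 0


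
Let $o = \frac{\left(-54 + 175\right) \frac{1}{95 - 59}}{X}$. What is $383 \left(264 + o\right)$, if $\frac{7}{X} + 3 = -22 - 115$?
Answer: $\frac{678293}{9} \approx 75366.0$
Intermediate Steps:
$X = - \frac{1}{20}$ ($X = \frac{7}{-3 - 137} = \frac{7}{-140} = 7 \left(- \frac{1}{140}\right) = - \frac{1}{20} \approx -0.05$)
$o = - \frac{605}{9}$ ($o = \frac{\left(-54 + 175\right) \frac{1}{95 - 59}}{- \frac{1}{20}} = \frac{121}{36} \left(-20\right) = - \frac{605}{9} \approx -67.222$)
$383 \left(264 + o\right) = 383 \left(264 - \frac{605}{9}\right) = 383 \cdot \frac{1771}{9} = \frac{678293}{9}$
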